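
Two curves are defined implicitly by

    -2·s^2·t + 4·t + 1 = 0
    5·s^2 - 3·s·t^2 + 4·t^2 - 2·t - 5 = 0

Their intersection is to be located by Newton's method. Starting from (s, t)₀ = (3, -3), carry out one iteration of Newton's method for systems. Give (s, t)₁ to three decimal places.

At (3, -3): F = (43.000, 1.000).
Jacobian J = [[-4·s·t, -2·s^2 + 4], [10·s - 3·t^2, -6·s·t + 8·t - 2]].
At the point, J = [[36.000, -14.000], [3.000, 28.000]] (det J = 1050.000).
Solving J·Δ = −F gives Δ = (-1.160, 0.089).
Then the next iterate is (s, t)₁ = (1.840, -2.911).

(1.840, -2.911)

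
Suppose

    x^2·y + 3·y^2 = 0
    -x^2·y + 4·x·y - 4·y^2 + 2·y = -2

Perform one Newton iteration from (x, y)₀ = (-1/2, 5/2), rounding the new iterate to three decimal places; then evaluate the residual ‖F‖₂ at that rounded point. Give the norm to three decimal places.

At (-1/2, 5/2): F = (19.375, -23.625).
Jacobian J = [[2·x·y, x^2 + 6·y], [-2·x·y + 4·y, -x^2 + 4·x - 8·y + 2]].
At the point, J = [[-2.500, 15.250], [12.500, -20.250]] (det J = -140.000).
Solving J·Δ = −F gives Δ = (-0.229, -1.308).
Then the next iterate is (x, y)₁ = (-0.729, 1.192).
Re-evaluating at (-0.729, 1.192): F = (4.89607, -5.40881), so ‖F‖₂ = 7.296.

7.296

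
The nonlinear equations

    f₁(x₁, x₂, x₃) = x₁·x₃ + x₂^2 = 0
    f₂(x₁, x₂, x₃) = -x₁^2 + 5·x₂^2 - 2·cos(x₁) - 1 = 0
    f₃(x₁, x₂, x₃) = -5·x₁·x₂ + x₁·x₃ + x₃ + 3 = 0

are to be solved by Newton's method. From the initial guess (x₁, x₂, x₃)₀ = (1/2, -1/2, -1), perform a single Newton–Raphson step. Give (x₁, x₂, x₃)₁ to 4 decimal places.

At (1/2, -1/2, -1): F = (-0.2500, -1.755165, 2.7500).
Jacobian J = [[x₃, 2·x₂, x₁], [-2·x₁ + 2·sin(x₁), 10·x₂, 0], [-5·x₂ + x₃, -5·x₁, x₁ + 1]].
At the point, J = [[-1.0000, -1.0000, 0.5000], [-0.041149, -5.0000, 0.0000], [1.5000, -2.5000, 1.5000]] (det J = 11.239713).
Solving J·Δ = −F gives Δ = (-0.7395, -0.3449, -1.6688).
Then the next iterate is (x₁, x₂, x₃)₁ = (-0.2395, -0.8449, -2.6688).

(-0.2395, -0.8449, -2.6688)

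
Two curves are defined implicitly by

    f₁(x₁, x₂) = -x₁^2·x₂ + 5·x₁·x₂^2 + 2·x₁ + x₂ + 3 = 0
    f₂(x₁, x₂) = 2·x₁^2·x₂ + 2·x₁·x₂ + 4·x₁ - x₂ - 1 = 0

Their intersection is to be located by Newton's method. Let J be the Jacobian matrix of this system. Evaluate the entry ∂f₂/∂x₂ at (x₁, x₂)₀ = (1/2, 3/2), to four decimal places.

0.5000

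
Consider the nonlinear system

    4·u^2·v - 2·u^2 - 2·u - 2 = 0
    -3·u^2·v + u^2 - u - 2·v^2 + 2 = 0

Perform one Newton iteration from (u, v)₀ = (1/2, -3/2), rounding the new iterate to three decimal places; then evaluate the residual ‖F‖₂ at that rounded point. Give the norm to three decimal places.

2.243

At (1/2, -3/2): F = (-5.000, -1.625).
Jacobian J = [[8·u·v - 4·u - 2, 4·u^2], [-6·u·v + 2·u - 1, -3·u^2 - 4·v]].
At the point, J = [[-10.000, 1.000], [4.500, 5.250]] (det J = -57.000).
Solving J·Δ = −F gives Δ = (-0.432, 0.680).
Then the next iterate is (u, v)₁ = (0.068, -0.820).
Re-evaluating at (0.068, -0.820): F = (-2.16041, 0.60320), so ‖F‖₂ = 2.243.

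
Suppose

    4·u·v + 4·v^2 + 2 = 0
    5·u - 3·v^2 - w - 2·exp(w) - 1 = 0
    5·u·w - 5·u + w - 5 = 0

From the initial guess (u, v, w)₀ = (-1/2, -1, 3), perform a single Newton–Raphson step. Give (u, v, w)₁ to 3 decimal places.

At (-1/2, -1, 3): F = (8.000, -49.67107, -7.000).
Jacobian J = [[4·v, 4·u + 8·v, 0], [5, -6·v, -2·exp(w) - 1], [5·w - 5, 0, 5·u + 1]].
At the point, J = [[-4.000, -10.000, 0.000], [5.000, 6.000, -41.17107], [10.000, 0.000, -1.500]] (det J = 4078.10738).
Solving J·Δ = −F gives Δ = (0.542, 0.583, -1.056).
Then the next iterate is (u, v, w)₁ = (0.042, -0.417, 1.944).

(0.042, -0.417, 1.944)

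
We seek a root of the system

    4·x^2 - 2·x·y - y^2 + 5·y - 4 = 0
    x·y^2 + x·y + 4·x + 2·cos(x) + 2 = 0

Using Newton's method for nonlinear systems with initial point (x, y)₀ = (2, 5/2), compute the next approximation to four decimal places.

At (2, 5/2): F = (8.2500, 26.667706).
Jacobian J = [[8·x - 2·y, -2·x - 2·y + 5], [y^2 + y - 2·sin(x) + 4, 2·x·y + x]].
At the point, J = [[11.0000, -4.0000], [10.931405, 12.0000]] (det J = 175.725621).
Solving J·Δ = −F gives Δ = (-1.1704, -1.1561).
Then the next iterate is (x, y)₁ = (0.8296, 1.3439).

(0.8296, 1.3439)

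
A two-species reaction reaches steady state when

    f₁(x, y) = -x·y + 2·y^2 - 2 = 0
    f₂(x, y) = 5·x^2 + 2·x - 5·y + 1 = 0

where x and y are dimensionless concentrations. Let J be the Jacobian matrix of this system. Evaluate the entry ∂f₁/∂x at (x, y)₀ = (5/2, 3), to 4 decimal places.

∂f₁/∂x = -y.
At (5/2, 3) this is -3.0000.

-3.0000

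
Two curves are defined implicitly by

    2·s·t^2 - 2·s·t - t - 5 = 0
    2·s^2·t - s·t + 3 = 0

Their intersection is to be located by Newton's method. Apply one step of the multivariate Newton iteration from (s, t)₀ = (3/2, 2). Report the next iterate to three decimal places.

(0.397, 2.676)

At (3/2, 2): F = (-1.000, 9.000).
Jacobian J = [[2·t^2 - 2·t, 4·s·t - 2·s - 1], [4·s·t - t, 2·s^2 - s]].
At the point, J = [[4.000, 8.000], [10.000, 3.000]] (det J = -68.000).
Solving J·Δ = −F gives Δ = (-1.103, 0.676).
Then the next iterate is (s, t)₁ = (0.397, 2.676).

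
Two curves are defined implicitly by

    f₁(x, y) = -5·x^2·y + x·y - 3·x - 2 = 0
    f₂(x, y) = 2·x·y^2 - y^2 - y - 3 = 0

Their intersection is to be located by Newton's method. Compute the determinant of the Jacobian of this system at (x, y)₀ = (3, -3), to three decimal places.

-1848.000

J = [[-10·x·y + y - 3, -5·x^2 + x], [2·y^2, 4·x·y - 2·y - 1]].
At the point, J = [[84.000, -42.000], [18.000, -31.000]].
det J = -1848.000.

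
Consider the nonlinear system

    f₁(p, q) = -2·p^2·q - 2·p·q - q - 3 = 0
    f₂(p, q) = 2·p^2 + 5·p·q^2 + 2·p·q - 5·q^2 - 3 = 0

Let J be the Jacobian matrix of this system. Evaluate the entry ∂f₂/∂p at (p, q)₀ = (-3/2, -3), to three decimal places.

33.000

∂f₂/∂p = 4·p + 5·q^2 + 2·q.
At (-3/2, -3) this is 33.000.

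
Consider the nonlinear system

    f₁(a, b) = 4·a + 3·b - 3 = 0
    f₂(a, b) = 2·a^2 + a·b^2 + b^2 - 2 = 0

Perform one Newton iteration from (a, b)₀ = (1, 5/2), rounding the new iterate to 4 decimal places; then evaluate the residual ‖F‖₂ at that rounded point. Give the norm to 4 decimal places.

At (1, 5/2): F = (8.5000, 12.5000).
Jacobian J = [[4, 3], [4·a + b^2, 2·a·b + 2·b]].
At the point, J = [[4.0000, 3.0000], [10.2500, 10.0000]] (det J = 9.2500).
Solving J·Δ = −F gives Δ = (-5.1351, 4.0135).
Then the next iterate is (a, b)₁ = (-4.1351, 6.5135).
Re-evaluating at (-4.1351, 6.5135): F = (0.0001, -100.810652), so ‖F‖₂ = 100.8107.

100.8107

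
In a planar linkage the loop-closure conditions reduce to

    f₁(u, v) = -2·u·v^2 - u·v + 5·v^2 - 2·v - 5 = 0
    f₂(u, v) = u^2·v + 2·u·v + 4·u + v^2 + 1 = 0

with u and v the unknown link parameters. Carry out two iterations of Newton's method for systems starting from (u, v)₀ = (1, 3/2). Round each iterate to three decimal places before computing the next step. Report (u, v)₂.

(-0.352, 1.104)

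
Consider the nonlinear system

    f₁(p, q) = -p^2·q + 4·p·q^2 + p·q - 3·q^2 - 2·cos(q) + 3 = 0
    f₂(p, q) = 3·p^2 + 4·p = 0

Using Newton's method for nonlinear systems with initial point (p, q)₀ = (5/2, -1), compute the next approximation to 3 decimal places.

(0.987, -0.971)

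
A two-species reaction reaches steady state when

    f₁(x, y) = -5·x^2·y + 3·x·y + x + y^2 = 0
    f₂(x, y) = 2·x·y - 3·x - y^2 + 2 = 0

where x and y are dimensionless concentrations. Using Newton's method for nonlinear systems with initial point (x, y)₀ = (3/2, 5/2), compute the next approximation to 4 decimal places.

(1.2388, 1.6138)

At (3/2, 5/2): F = (-9.1250, -1.2500).
Jacobian J = [[-10·x·y + 3·y + 1, -5·x^2 + 3·x + 2·y], [2·y - 3, 2·x - 2·y]].
At the point, J = [[-29.0000, -1.7500], [2.0000, -2.0000]] (det J = 61.5000).
Solving J·Δ = −F gives Δ = (-0.2612, -0.8862).
Then the next iterate is (x, y)₁ = (1.2388, 1.6138).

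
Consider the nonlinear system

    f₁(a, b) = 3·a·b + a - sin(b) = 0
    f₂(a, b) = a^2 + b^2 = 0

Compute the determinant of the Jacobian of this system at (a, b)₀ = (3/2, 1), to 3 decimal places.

J = [[3·b + 1, 3·a - cos(b)], [2·a, 2·b]].
At the point, J = [[4.000, 3.95970], [3.000, 2.000]].
det J = -3.879.

-3.879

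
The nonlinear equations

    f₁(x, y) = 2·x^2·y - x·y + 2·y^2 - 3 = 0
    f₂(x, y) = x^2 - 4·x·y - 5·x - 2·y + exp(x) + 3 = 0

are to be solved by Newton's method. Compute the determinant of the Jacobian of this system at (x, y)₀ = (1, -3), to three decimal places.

J = [[4·x·y - y, 2·x^2 - x + 4·y], [2·x - 4·y + exp(x) - 5, -4·x - 2]].
At the point, J = [[-9.000, -11.000], [11.71828, -6.000]].
det J = 182.901.

182.901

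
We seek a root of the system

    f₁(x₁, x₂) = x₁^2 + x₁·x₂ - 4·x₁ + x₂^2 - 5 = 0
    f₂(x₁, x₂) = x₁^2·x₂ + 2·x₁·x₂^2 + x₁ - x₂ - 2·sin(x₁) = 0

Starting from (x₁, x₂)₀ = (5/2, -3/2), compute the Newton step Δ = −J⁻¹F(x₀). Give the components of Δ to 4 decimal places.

(-21.8720, 1.3720)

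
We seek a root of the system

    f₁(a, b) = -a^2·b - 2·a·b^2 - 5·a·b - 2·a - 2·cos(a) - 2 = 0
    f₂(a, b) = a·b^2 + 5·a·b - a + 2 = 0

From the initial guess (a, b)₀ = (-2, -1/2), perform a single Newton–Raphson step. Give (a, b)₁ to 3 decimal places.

(-1.361, 0.303)

At (-2, -1/2): F = (0.83229, 8.500).
Jacobian J = [[-2·a·b - 2·b^2 - 5·b + 2·sin(a) - 2, -a^2 - 4·a·b - 5·a], [b^2 + 5·b - 1, 2·a·b + 5·a]].
At the point, J = [[-3.81859, 2.000], [-3.250, -8.000]] (det J = 37.04876).
Solving J·Δ = −F gives Δ = (0.639, 0.803).
Then the next iterate is (a, b)₁ = (-1.361, 0.303).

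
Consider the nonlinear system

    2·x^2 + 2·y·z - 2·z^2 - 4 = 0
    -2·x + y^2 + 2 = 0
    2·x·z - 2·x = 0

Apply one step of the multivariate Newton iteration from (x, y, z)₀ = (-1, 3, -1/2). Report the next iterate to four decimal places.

At (-1, 3, -1/2): F = (-5.5000, 13.0000, 3.0000).
Jacobian J = [[4·x, 2·z, 2·y - 4·z], [-2, 2·y, 0], [2·z - 2, 0, 2·x]].
At the point, J = [[-4.0000, -1.0000, 8.0000], [-2.0000, 6.0000, 0.0000], [-3.0000, 0.0000, -2.0000]] (det J = 196.0000).
Solving J·Δ = −F gives Δ = (0.5306, -1.9898, 0.7041).
Then the next iterate is (x, y, z)₁ = (-0.4694, 1.0102, 0.2041).

(-0.4694, 1.0102, 0.2041)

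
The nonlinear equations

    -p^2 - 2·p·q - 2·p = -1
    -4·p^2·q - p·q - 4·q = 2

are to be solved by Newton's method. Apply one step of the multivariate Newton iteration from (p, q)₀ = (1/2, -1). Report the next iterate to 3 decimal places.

(0.560, -0.310)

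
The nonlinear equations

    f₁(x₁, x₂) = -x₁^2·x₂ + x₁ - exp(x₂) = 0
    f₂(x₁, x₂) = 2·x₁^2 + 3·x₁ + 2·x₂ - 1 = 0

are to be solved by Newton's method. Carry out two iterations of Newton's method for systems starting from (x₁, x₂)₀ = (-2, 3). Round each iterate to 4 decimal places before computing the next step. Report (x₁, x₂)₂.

(-0.4643, 1.2039)

At (-2, 3): F = (-34.085537, 7.0000).
Jacobian J = [[-2·x₁·x₂ + 1, -x₁^2 - exp(x₂)], [4·x₁ + 3, 2]].
At the point, J = [[13.0000, -24.085537], [-5.0000, 2.0000]] (det J = -94.427685).
Solving J·Δ = −F gives Δ = (1.0635, -0.8411).
Then the next iterate is (x₁, x₂)₁ = (-0.9365, 2.1589).
Round to (-0.9365, 2.1589) and repeat: F = (-11.491530, 2.262365), J = [[5.043620, -9.538637], [-0.7460, 2.0000]].
Δ = (0.4722, -0.9550), so (x₁, x₂)₂ = (-0.4643, 1.2039).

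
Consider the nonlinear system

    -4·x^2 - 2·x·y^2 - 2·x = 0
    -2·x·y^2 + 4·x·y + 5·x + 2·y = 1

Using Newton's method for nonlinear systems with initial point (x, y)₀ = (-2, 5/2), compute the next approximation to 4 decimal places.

At (-2, 5/2): F = (13.0000, -1.0000).
Jacobian J = [[-8·x - 2·y^2 - 2, -4·x·y], [-2·y^2 + 4·y + 5, -4·x·y + 4·x + 2]].
At the point, J = [[1.5000, 20.0000], [2.5000, 14.0000]] (det J = -29.0000).
Solving J·Δ = −F gives Δ = (6.9655, -1.1724).
Then the next iterate is (x, y)₁ = (4.9655, 1.3276).

(4.9655, 1.3276)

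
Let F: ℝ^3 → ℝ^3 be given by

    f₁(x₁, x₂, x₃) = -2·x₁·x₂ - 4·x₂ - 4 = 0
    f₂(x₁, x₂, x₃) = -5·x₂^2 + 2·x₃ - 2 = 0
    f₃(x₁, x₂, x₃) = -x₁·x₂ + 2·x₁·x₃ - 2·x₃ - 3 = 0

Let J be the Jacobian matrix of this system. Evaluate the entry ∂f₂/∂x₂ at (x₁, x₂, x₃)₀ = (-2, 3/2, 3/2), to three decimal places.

-15.000

∂f₂/∂x₂ = -10·x₂.
At (-2, 3/2, 3/2) this is -15.000.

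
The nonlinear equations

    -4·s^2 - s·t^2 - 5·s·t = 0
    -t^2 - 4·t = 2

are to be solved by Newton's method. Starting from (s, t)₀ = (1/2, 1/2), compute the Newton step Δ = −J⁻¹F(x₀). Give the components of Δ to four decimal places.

(0.0259, -0.8500)

At (1/2, 1/2): F = (-2.3750, -4.2500).
Jacobian J = [[-8·s - t^2 - 5·t, -2·s·t - 5·s], [0, -2·t - 4]].
At the point, J = [[-6.7500, -3.0000], [0.0000, -5.0000]] (det J = 33.7500).
Solving J·Δ = −F gives Δ = (0.0259, -0.8500).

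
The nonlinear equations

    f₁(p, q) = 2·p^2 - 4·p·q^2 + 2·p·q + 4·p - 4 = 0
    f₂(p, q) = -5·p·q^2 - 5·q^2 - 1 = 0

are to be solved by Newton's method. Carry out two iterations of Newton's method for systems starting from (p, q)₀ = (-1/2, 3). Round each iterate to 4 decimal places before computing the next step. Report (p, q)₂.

At (-1/2, 3): F = (9.5000, -23.5000).
Jacobian J = [[4·p - 4·q^2 + 2·q + 4, -8·p·q + 2·p], [-5·q^2, -10·p·q - 10·q]].
At the point, J = [[-28.0000, 11.0000], [-45.0000, -15.0000]] (det J = 915.0000).
Solving J·Δ = −F gives Δ = (-0.1268, -1.1863).
Then the next iterate is (p, q)₁ = (-0.6268, 1.8137).
Round to (-0.6268, 1.8137) and repeat: F = (0.252356, -7.138221), J = [[-8.037831, 7.841017], [-16.447538, -6.768728]].
Δ = (-0.2959, -0.3355), so (p, q)₂ = (-0.9227, 1.4782).

(-0.9227, 1.4782)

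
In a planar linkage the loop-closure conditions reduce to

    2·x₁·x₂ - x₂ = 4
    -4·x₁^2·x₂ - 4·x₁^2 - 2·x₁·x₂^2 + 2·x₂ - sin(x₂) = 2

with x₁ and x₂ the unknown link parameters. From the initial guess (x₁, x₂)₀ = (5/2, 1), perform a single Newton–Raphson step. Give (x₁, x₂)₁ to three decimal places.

At (5/2, 1): F = (0.000, -55.84147).
Jacobian J = [[2·x₂, 2·x₁ - 1], [-8·x₁·x₂ - 8·x₁ - 2·x₂^2, -4·x₁^2 - 4·x₁·x₂ - cos(x₂) + 2]].
At the point, J = [[2.000, 4.000], [-42.000, -33.54030]] (det J = 100.91940).
Solving J·Δ = −F gives Δ = (-2.213, 1.107).
Then the next iterate is (x₁, x₂)₁ = (0.287, 2.107).

(0.287, 2.107)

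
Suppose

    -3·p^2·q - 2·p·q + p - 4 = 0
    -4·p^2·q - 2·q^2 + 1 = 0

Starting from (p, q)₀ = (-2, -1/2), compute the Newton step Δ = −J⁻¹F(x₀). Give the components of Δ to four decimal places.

At (-2, -1/2): F = (-2.0000, 8.5000).
Jacobian J = [[-6·p·q - 2·q + 1, -3·p^2 - 2·p], [-8·p·q, -4·p^2 - 4·q]].
At the point, J = [[-4.0000, -8.0000], [-8.0000, -14.0000]] (det J = -8.0000).
Solving J·Δ = −F gives Δ = (12.0000, -6.2500).

(12.0000, -6.2500)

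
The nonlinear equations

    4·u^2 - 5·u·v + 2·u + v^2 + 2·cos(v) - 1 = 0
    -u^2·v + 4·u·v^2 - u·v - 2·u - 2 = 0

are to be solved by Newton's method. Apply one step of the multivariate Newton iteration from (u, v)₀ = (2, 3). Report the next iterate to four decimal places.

At (2, 3): F = (-3.979985, 48.0000).
Jacobian J = [[8·u - 5·v + 2, -5·u + 2·v - 2·sin(v)], [-2·u·v + 4·v^2 - v - 2, -u^2 + 8·u·v - u]].
At the point, J = [[3.0000, -4.282240], [19.0000, 42.0000]] (det J = 207.362560).
Solving J·Δ = −F gives Δ = (-0.1851, -1.0591).
Then the next iterate is (u, v)₁ = (1.8149, 1.9409).

(1.8149, 1.9409)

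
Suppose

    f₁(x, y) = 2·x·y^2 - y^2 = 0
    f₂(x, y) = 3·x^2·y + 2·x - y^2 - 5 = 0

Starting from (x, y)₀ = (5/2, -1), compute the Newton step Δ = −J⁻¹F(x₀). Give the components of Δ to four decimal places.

At (5/2, -1): F = (4.0000, -19.7500).
Jacobian J = [[2·y^2, 4·x·y - 2·y], [6·x·y + 2, 3·x^2 - 2·y]].
At the point, J = [[2.0000, -8.0000], [-13.0000, 20.7500]] (det J = -62.5000).
Solving J·Δ = −F gives Δ = (-1.2000, 0.2000).

(-1.2000, 0.2000)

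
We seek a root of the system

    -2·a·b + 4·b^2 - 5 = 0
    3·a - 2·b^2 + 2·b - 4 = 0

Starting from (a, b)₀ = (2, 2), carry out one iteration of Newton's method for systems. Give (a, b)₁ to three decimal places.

At (2, 2): F = (3.000, -2.000).
Jacobian J = [[-2·b, -2·a + 8·b], [3, -4·b + 2]].
At the point, J = [[-4.000, 12.000], [3.000, -6.000]] (det J = -12.000).
Solving J·Δ = −F gives Δ = (0.500, -0.083).
Then the next iterate is (a, b)₁ = (2.500, 1.917).

(2.500, 1.917)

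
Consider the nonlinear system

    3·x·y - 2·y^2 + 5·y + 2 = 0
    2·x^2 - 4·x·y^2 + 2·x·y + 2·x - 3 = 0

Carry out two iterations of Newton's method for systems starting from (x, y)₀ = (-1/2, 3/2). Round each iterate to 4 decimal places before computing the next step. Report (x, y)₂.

At (-1/2, 3/2): F = (2.7500, -0.5000).
Jacobian J = [[3·y, 3·x - 4·y + 5], [4·x - 4·y^2 + 2·y + 2, -8·x·y + 2·x]].
At the point, J = [[4.5000, -2.5000], [-6.0000, 5.0000]] (det J = 7.5000).
Solving J·Δ = −F gives Δ = (-1.6667, -1.9000).
Then the next iterate is (x, y)₁ = (-2.1667, -0.4000).
Round to (-2.1667, -0.4000) and repeat: F = (2.280040, 5.175826), J = [[-1.2000, 0.0999], [-8.1068, -11.266840]].
Δ = (1.8287, -0.8564), so (x, y)₂ = (-0.3380, -1.2564).

(-0.3380, -1.2564)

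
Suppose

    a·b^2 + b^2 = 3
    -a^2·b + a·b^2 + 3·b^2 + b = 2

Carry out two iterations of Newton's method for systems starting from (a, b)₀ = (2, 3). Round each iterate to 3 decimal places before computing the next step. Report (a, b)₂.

(1.896, 1.160)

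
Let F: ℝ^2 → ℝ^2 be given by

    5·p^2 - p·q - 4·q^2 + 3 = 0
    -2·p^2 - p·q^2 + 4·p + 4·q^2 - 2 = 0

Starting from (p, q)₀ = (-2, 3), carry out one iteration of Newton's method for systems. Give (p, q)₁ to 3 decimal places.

At (-2, 3): F = (-7.000, 36.000).
Jacobian J = [[10·p - q, -p - 8·q], [-4·p - q^2 + 4, -2·p·q + 8·q]].
At the point, J = [[-23.000, -22.000], [3.000, 36.000]] (det J = -762.000).
Solving J·Δ = −F gives Δ = (0.709, -1.059).
Then the next iterate is (p, q)₁ = (-1.291, 1.941).

(-1.291, 1.941)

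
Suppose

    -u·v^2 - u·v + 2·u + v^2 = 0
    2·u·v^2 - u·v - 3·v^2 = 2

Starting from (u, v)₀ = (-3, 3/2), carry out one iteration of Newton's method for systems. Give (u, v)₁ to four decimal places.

At (-3, 3/2): F = (7.5000, -17.7500).
Jacobian J = [[-v^2 - v + 2, -2·u·v - u + 2·v], [2·v^2 - v, 4·u·v - u - 6·v]].
At the point, J = [[-1.7500, 15.0000], [3.0000, -24.0000]] (det J = -3.0000).
Solving J·Δ = −F gives Δ = (28.7500, 2.8542).
Then the next iterate is (u, v)₁ = (25.7500, 4.3542).

(25.7500, 4.3542)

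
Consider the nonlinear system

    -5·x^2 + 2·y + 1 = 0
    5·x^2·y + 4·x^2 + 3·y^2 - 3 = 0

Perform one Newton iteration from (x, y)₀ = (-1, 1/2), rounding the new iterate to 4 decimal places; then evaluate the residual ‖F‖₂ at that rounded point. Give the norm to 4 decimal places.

At (-1, 1/2): F = (-3.0000, 4.2500).
Jacobian J = [[-10·x, 2], [10·x·y + 8·x, 5·x^2 + 6·y]].
At the point, J = [[10.0000, 2.0000], [-13.0000, 8.0000]] (det J = 106.0000).
Solving J·Δ = −F gives Δ = (0.3066, -0.0330).
Then the next iterate is (x, y)₁ = (-0.6934, 0.4670).
Re-evaluating at (-0.6934, 0.4670): F = (-0.470018, 0.700158), so ‖F‖₂ = 0.8433.

0.8433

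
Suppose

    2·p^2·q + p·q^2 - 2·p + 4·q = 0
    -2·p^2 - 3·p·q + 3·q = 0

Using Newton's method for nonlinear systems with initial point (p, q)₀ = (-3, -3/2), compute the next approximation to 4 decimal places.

At (-3, -3/2): F = (-33.7500, -36.0000).
Jacobian J = [[4·p·q + q^2 - 2, 2·p^2 + 2·p·q + 4], [-4·p - 3·q, -3·p + 3]].
At the point, J = [[18.2500, 31.0000], [16.5000, 12.0000]] (det J = -292.5000).
Solving J·Δ = −F gives Δ = (2.4308, -0.3423).
Then the next iterate is (p, q)₁ = (-0.5692, -1.8423).

(-0.5692, -1.8423)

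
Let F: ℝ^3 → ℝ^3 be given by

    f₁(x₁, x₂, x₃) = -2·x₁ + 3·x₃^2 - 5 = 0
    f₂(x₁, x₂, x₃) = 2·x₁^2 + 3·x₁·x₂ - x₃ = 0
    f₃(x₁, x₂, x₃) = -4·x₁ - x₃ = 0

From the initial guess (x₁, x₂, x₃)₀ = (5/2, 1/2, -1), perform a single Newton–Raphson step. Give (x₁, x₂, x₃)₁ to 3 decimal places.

(0.364, 1.415, -1.455)

At (5/2, 1/2, -1): F = (-7.000, 17.250, -9.000).
Jacobian J = [[-2, 0, 6·x₃], [4·x₁ + 3·x₂, 3·x₁, -1], [-4, 0, -1]].
At the point, J = [[-2.000, 0.000, -6.000], [11.500, 7.500, -1.000], [-4.000, 0.000, -1.000]] (det J = -165.000).
Solving J·Δ = −F gives Δ = (-2.136, 0.915, -0.455).
Then the next iterate is (x₁, x₂, x₃)₁ = (0.364, 1.415, -1.455).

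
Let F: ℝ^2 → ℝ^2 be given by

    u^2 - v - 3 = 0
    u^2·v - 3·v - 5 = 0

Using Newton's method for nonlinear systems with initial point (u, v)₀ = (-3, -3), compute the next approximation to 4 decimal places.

At (-3, -3): F = (9.0000, -23.0000).
Jacobian J = [[2·u, -1], [2·u·v, u^2 - 3]].
At the point, J = [[-6.0000, -1.0000], [18.0000, 6.0000]] (det J = -18.0000).
Solving J·Δ = −F gives Δ = (1.7222, -1.3333).
Then the next iterate is (u, v)₁ = (-1.2778, -4.3333).

(-1.2778, -4.3333)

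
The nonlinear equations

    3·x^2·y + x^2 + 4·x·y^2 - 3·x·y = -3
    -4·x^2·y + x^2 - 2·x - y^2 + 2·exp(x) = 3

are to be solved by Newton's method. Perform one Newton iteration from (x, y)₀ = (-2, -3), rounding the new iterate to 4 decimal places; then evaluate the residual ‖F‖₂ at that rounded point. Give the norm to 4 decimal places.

36.7691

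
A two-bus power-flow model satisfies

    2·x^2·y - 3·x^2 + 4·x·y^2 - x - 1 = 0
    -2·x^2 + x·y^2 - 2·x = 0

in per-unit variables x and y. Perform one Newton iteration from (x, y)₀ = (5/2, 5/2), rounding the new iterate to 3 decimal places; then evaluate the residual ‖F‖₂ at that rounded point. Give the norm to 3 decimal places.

At (5/2, 5/2): F = (71.500, -1.875).
Jacobian J = [[4·x·y - 6·x + 4·y^2 - 1, 2·x^2 + 8·x·y], [-4·x + y^2 - 2, 2·x·y]].
At the point, J = [[34.000, 62.500], [-5.750, 12.500]] (det J = 784.375).
Solving J·Δ = −F gives Δ = (-1.289, -0.443).
Then the next iterate is (x, y)₁ = (1.211, 2.057).
Re-evaluating at (1.211, 2.057): F = (19.91887, -0.23100), so ‖F‖₂ = 19.920.

19.920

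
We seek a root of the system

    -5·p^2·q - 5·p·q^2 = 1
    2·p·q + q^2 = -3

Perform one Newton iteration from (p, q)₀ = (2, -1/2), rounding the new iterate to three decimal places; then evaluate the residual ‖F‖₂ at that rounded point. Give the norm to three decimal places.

5.550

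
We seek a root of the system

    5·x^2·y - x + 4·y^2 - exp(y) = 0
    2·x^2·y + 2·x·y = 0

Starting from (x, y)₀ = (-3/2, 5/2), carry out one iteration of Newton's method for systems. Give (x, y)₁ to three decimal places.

(-1.441, 0.393)

At (-3/2, 5/2): F = (42.44251, 3.750).
Jacobian J = [[10·x·y - 1, 5·x^2 + 8·y - exp(y)], [4·x·y + 2·y, 2·x^2 + 2·x]].
At the point, J = [[-38.500, 19.06751], [-10.000, 1.500]] (det J = 132.92506).
Solving J·Δ = −F gives Δ = (0.059, -2.107).
Then the next iterate is (x, y)₁ = (-1.441, 0.393).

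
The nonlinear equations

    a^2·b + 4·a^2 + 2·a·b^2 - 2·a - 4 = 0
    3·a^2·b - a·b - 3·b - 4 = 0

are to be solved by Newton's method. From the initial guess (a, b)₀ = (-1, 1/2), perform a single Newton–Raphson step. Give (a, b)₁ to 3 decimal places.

At (-1, 1/2): F = (2.000, -3.500).
Jacobian J = [[2·a·b + 8·a + 2·b^2 - 2, a^2 + 4·a·b], [6·a·b - b, 3·a^2 - a - 3]].
At the point, J = [[-10.500, -1.000], [-3.500, 1.000]] (det J = -14.000).
Solving J·Δ = −F gives Δ = (-0.107, 3.125).
Then the next iterate is (a, b)₁ = (-1.107, 3.625).

(-1.107, 3.625)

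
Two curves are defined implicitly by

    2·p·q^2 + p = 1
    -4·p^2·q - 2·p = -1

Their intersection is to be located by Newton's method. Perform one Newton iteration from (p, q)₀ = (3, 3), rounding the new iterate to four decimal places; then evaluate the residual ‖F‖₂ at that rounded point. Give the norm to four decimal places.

37.4855

At (3, 3): F = (56.0000, -113.0000).
Jacobian J = [[2·q^2 + 1, 4·p·q], [-8·p·q - 2, -4·p^2]].
At the point, J = [[19.0000, 36.0000], [-74.0000, -36.0000]] (det J = 1980.0000).
Solving J·Δ = −F gives Δ = (-1.0364, -1.0086).
Then the next iterate is (p, q)₁ = (1.9636, 1.9914).
Re-evaluating at (1.9636, 1.9914): F = (16.537595, -33.640363), so ‖F‖₂ = 37.4855.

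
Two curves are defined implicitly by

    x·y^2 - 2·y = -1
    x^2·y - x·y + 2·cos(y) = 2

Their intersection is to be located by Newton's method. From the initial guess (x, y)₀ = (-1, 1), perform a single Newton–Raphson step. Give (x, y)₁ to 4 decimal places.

At (-1, 1): F = (-2.0000, 1.080605).
Jacobian J = [[y^2, 2·x·y - 2], [2·x·y - y, x^2 - x - 2·sin(y)]].
At the point, J = [[1.0000, -4.0000], [-3.0000, 0.317058]] (det J = -11.682942).
Solving J·Δ = −F gives Δ = (0.3157, -0.4211).
Then the next iterate is (x, y)₁ = (-0.6843, 0.5789).

(-0.6843, 0.5789)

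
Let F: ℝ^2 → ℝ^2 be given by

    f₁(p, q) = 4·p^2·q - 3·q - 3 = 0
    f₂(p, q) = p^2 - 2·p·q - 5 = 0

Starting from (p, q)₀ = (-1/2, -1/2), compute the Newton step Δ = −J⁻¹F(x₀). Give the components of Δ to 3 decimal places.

(6.250, 5.250)

At (-1/2, -1/2): F = (-2.000, -5.250).
Jacobian J = [[8·p·q, 4·p^2 - 3], [2·p - 2·q, -2·p]].
At the point, J = [[2.000, -2.000], [0.000, 1.000]] (det J = 2.000).
Solving J·Δ = −F gives Δ = (6.250, 5.250).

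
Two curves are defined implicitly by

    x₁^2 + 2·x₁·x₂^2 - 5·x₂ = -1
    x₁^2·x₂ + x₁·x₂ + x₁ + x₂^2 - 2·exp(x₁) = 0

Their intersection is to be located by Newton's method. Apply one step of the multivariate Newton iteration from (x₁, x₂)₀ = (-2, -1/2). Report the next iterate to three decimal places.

(0.738, -3.584)

At (-2, -1/2): F = (6.500, -3.02067).
Jacobian J = [[2·x₁ + 2·x₂^2, 4·x₁·x₂ - 5], [2·x₁·x₂ + x₂ - 2·exp(x₁) + 1, x₁^2 + x₁ + 2·x₂]].
At the point, J = [[-3.500, -1.000], [2.22933, 1.000]] (det J = -1.27067).
Solving J·Δ = −F gives Δ = (2.738, -3.084).
Then the next iterate is (x₁, x₂)₁ = (0.738, -3.584).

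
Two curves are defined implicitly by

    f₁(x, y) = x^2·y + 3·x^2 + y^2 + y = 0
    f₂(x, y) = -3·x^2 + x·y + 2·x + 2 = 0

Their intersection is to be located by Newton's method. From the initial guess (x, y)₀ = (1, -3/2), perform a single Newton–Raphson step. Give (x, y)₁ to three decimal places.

(1.700, 2.850)

At (1, -3/2): F = (2.250, -0.500).
Jacobian J = [[2·x·y + 6·x, x^2 + 2·y + 1], [-6·x + y + 2, x]].
At the point, J = [[3.000, -1.000], [-5.500, 1.000]] (det J = -2.500).
Solving J·Δ = −F gives Δ = (0.700, 4.350).
Then the next iterate is (x, y)₁ = (1.700, 2.850).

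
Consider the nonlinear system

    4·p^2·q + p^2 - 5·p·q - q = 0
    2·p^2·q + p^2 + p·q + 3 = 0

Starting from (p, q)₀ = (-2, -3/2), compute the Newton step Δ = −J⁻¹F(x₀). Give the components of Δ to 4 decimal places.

(60.4000, -65.1000)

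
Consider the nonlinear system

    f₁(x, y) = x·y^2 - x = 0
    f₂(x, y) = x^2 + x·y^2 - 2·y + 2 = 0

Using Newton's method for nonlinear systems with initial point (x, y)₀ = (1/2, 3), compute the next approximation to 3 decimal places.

(0.580, 1.455)

At (1/2, 3): F = (4.000, 0.750).
Jacobian J = [[y^2 - 1, 2·x·y], [2·x + y^2, 2·x·y - 2]].
At the point, J = [[8.000, 3.000], [10.000, 1.000]] (det J = -22.000).
Solving J·Δ = −F gives Δ = (0.080, -1.545).
Then the next iterate is (x, y)₁ = (0.580, 1.455).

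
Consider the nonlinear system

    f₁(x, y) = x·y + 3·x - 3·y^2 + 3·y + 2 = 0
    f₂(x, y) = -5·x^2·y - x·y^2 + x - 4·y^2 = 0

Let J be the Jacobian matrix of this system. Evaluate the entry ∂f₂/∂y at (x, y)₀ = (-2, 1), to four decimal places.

-24.0000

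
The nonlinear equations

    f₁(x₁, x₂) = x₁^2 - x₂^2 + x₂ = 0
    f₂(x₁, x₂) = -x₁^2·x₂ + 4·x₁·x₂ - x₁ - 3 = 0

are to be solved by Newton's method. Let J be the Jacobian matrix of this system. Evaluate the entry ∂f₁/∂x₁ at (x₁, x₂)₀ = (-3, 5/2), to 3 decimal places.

∂f₁/∂x₁ = 2·x₁.
At (-3, 5/2) this is -6.000.

-6.000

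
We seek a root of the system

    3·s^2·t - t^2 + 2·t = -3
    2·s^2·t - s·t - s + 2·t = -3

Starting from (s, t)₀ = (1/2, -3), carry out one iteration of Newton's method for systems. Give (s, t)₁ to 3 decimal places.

(0.375, -1.500)

At (1/2, -3): F = (-14.250, -3.500).
Jacobian J = [[6·s·t, 3·s^2 - 2·t + 2], [4·s·t - t - 1, 2·s^2 - s + 2]].
At the point, J = [[-9.000, 8.750], [-4.000, 2.000]] (det J = 17.000).
Solving J·Δ = −F gives Δ = (-0.125, 1.500).
Then the next iterate is (s, t)₁ = (0.375, -1.500).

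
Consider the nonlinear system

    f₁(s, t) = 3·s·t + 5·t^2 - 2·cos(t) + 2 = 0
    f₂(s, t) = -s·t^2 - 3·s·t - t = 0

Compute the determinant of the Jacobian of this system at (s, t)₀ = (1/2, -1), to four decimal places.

J = [[3·t, 3·s + 10·t + 2·sin(t)], [-t^2 - 3·t, -2·s·t - 3·s - 1]].
At the point, J = [[-3.0000, -10.182942], [2.0000, -1.5000]].
det J = 24.8659.

24.8659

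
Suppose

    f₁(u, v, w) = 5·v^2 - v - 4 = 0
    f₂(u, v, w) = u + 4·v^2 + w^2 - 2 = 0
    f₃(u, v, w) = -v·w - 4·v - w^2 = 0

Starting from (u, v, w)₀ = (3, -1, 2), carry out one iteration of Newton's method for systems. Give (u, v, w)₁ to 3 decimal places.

(-5.758, -0.818, 2.303)

At (3, -1, 2): F = (2.000, 9.000, 2.000).
Jacobian J = [[0, 10·v - 1, 0], [1, 8·v, 2·w], [0, -w - 4, -v - 2·w]].
At the point, J = [[0.000, -11.000, 0.000], [1.000, -8.000, 4.000], [0.000, -6.000, -3.000]] (det J = -33.000).
Solving J·Δ = −F gives Δ = (-8.758, 0.182, 0.303).
Then the next iterate is (u, v, w)₁ = (-5.758, -0.818, 2.303).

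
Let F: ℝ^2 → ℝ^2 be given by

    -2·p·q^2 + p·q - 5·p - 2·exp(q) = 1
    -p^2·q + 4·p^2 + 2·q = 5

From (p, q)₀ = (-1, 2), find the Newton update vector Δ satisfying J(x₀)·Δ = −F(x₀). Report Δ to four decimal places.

(0.0712, -0.7150)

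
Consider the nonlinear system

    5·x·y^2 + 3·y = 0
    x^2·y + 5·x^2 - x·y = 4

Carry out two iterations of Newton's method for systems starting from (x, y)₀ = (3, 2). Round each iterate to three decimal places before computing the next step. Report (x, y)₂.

At (3, 2): F = (66.000, 53.000).
Jacobian J = [[5·y^2, 10·x·y + 3], [2·x·y + 10·x - y, x^2 - x]].
At the point, J = [[20.000, 63.000], [40.000, 6.000]] (det J = -2400.000).
Solving J·Δ = −F gives Δ = (-1.226, -0.658).
Then the next iterate is (x, y)₁ = (1.774, 1.342).
Round to (1.774, 1.342) and repeat: F = (20.00055, 13.57805), J = [[9.00482, 26.80708], [21.15942, 1.37308]].
Δ = (-0.607, -0.542), so (x, y)₂ = (1.167, 0.800).

(1.167, 0.800)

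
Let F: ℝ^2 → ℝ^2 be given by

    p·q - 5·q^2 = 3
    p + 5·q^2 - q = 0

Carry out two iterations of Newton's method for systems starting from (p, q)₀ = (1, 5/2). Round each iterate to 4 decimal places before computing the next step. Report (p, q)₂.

At (1, 5/2): F = (-31.7500, 29.7500).
Jacobian J = [[q, p - 10·q], [1, 10·q - 1]].
At the point, J = [[2.5000, -24.0000], [1.0000, 24.0000]] (det J = 84.0000).
Solving J·Δ = −F gives Δ = (0.5714, -1.2634).
Then the next iterate is (p, q)₁ = (1.5714, 1.2366).
Round to (1.5714, 1.2366) and repeat: F = (-8.702705, 7.980698), J = [[1.2366, -10.7946], [1.0000, 11.3660]].
Δ = (0.5137, -0.7474), so (p, q)₂ = (2.0851, 0.4892).

(2.0851, 0.4892)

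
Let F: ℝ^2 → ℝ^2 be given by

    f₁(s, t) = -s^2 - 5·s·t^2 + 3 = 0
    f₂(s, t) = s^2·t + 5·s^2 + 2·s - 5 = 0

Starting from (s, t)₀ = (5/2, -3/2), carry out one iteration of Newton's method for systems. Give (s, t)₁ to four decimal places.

(1.2795, -1.1922)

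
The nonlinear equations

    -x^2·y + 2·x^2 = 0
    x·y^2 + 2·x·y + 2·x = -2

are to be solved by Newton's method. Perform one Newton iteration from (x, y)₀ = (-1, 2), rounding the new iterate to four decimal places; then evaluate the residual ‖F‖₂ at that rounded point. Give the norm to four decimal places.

0.0000

At (-1, 2): F = (0.0000, -8.0000).
Jacobian J = [[-2·x·y + 4·x, -x^2], [y^2 + 2·y + 2, 2·x·y + 2·x]].
At the point, J = [[0.0000, -1.0000], [10.0000, -6.0000]] (det J = 10.0000).
Solving J·Δ = −F gives Δ = (0.8000, 0.0000).
Then the next iterate is (x, y)₁ = (-0.2000, 2.0000).
Re-evaluating at (-0.2000, 2.0000): F = (0.0000, 0.0000), so ‖F‖₂ = 0.0000.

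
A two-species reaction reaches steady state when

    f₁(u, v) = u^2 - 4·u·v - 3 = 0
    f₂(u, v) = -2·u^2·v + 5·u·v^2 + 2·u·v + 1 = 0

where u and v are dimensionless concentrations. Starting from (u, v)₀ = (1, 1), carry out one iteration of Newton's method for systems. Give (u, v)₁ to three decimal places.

(-3.500, 1.750)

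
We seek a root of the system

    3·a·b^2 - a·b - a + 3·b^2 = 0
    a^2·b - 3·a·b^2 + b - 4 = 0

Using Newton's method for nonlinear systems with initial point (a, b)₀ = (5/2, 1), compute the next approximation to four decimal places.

(3.3045, 0.6592)

At (5/2, 1): F = (5.5000, -4.2500).
Jacobian J = [[3·b^2 - b - 1, 6·a·b - a + 6·b], [2·a·b - 3·b^2, a^2 - 6·a·b + 1]].
At the point, J = [[1.0000, 18.5000], [2.0000, -7.7500]] (det J = -44.7500).
Solving J·Δ = −F gives Δ = (0.8045, -0.3408).
Then the next iterate is (a, b)₁ = (3.3045, 0.6592).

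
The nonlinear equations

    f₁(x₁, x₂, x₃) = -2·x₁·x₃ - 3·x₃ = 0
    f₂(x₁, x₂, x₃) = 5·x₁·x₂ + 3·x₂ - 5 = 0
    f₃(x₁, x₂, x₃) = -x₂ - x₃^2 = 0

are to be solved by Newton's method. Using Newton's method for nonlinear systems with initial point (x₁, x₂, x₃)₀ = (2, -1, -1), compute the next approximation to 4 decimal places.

At (2, -1, -1): F = (7.0000, -18.0000, 0.0000).
Jacobian J = [[-2·x₃, 0, -2·x₁ - 3], [5·x₂, 5·x₁ + 3, 0], [0, -1, -2·x₃]].
At the point, J = [[2.0000, 0.0000, -7.0000], [-5.0000, 13.0000, 0.0000], [0.0000, -1.0000, 2.0000]] (det J = 17.0000).
Solving J·Δ = −F gives Δ = (-3.2941, 0.1176, 0.0588).
Then the next iterate is (x₁, x₂, x₃)₁ = (-1.2941, -0.8824, -0.9412).

(-1.2941, -0.8824, -0.9412)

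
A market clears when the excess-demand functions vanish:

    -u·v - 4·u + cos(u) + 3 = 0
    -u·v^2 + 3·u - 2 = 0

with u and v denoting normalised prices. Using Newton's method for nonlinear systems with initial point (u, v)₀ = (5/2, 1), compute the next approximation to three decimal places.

(0.712, 0.885)

At (5/2, 1): F = (-10.30114, 3.000).
Jacobian J = [[-v - sin(u) - 4, -u], [-v^2 + 3, -2·u·v]].
At the point, J = [[-5.59847, -2.500], [2.000, -5.000]] (det J = 32.99236).
Solving J·Δ = −F gives Δ = (-1.788, -0.115).
Then the next iterate is (u, v)₁ = (0.712, 0.885).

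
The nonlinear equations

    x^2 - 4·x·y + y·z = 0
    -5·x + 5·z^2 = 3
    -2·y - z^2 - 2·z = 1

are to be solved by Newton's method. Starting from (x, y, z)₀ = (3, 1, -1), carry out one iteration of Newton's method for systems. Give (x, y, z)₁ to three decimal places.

(-2.133, 0.000, 0.267)

At (3, 1, -1): F = (-4.000, -13.000, -2.000).
Jacobian J = [[2·x - 4·y, -4·x + z, y], [-5, 0, 10·z], [0, -2, -2·z - 2]].
At the point, J = [[2.000, -13.000, 1.000], [-5.000, 0.000, -10.000], [0.000, -2.000, 0.000]] (det J = -30.000).
Solving J·Δ = −F gives Δ = (-5.133, -1.000, 1.267).
Then the next iterate is (x, y, z)₁ = (-2.133, 0.000, 0.267).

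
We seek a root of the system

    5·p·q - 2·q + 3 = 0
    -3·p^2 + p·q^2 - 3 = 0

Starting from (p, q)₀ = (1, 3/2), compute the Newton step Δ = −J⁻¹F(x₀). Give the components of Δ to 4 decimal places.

(-1.0000, 0.0000)

At (1, 3/2): F = (7.5000, -3.7500).
Jacobian J = [[5·q, 5·p - 2], [-6·p + q^2, 2·p·q]].
At the point, J = [[7.5000, 3.0000], [-3.7500, 3.0000]] (det J = 33.7500).
Solving J·Δ = −F gives Δ = (-1.0000, 0.0000).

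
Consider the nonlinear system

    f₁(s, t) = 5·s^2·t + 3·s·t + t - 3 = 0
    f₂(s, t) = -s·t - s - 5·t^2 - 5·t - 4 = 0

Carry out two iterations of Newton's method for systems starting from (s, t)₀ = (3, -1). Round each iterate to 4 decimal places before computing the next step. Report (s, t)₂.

(5.2545, -0.2520)

At (3, -1): F = (-58.0000, -4.0000).
Jacobian J = [[10·s·t + 3·t, 5·s^2 + 3·s + 1], [-t - 1, -s - 10·t - 5]].
At the point, J = [[-33.0000, 55.0000], [0.0000, 2.0000]] (det J = -66.0000).
Solving J·Δ = −F gives Δ = (1.5758, 2.0000).
Then the next iterate is (s, t)₁ = (4.5758, 1.0000).
Round to (4.5758, 1.0000) and repeat: F = (116.417128, -23.1516), J = [[48.7580, 119.417128], [-2.0000, -19.5758]].
Δ = (0.6787, -1.2520), so (s, t)₂ = (5.2545, -0.2520).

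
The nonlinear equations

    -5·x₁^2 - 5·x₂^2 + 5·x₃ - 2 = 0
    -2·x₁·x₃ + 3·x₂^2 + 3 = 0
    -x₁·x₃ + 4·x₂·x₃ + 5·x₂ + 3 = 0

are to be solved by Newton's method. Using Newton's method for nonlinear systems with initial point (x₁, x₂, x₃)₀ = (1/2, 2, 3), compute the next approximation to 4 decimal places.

(0.7834, 0.9542, 0.7504)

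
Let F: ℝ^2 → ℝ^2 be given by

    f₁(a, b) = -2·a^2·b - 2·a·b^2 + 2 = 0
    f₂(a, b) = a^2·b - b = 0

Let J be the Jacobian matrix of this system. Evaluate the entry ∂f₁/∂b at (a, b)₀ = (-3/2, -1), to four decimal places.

-10.5000

∂f₁/∂b = -2·a^2 - 4·a·b.
At (-3/2, -1) this is -10.5000.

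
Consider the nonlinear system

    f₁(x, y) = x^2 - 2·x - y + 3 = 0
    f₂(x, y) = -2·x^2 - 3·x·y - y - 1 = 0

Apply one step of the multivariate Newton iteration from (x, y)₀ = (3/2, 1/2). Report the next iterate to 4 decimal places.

(0.1250, 0.8750)

At (3/2, 1/2): F = (1.7500, -8.2500).
Jacobian J = [[2·x - 2, -1], [-4·x - 3·y, -3·x - 1]].
At the point, J = [[1.0000, -1.0000], [-7.5000, -5.5000]] (det J = -13.0000).
Solving J·Δ = −F gives Δ = (-1.3750, 0.3750).
Then the next iterate is (x, y)₁ = (0.1250, 0.8750).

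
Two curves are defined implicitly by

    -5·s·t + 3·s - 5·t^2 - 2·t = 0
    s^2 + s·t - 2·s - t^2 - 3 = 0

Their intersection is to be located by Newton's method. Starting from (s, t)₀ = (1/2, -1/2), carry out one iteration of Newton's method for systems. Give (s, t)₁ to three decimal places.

(-0.153, 1.681)

At (1/2, -1/2): F = (2.500, -4.250).
Jacobian J = [[-5·t + 3, -5·s - 10·t - 2], [2·s + t - 2, s - 2·t]].
At the point, J = [[5.500, 0.500], [-1.500, 1.500]] (det J = 9.000).
Solving J·Δ = −F gives Δ = (-0.653, 2.181).
Then the next iterate is (s, t)₁ = (-0.153, 1.681).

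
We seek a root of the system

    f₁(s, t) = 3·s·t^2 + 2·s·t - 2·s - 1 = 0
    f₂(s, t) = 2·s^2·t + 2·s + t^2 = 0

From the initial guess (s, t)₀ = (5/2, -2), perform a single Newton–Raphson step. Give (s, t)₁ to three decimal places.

(1.796, -1.609)

At (5/2, -2): F = (14.000, -16.000).
Jacobian J = [[3·t^2 + 2·t - 2, 6·s·t + 2·s], [4·s·t + 2, 2·s^2 + 2·t]].
At the point, J = [[6.000, -25.000], [-18.000, 8.500]] (det J = -399.000).
Solving J·Δ = −F gives Δ = (-0.704, 0.391).
Then the next iterate is (s, t)₁ = (1.796, -1.609).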